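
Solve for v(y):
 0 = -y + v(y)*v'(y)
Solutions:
 v(y) = -sqrt(C1 + y^2)
 v(y) = sqrt(C1 + y^2)


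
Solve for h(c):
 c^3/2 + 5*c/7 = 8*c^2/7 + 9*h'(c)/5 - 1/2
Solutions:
 h(c) = C1 + 5*c^4/72 - 40*c^3/189 + 25*c^2/126 + 5*c/18


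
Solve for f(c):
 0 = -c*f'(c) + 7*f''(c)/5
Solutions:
 f(c) = C1 + C2*erfi(sqrt(70)*c/14)


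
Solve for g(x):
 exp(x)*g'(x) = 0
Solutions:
 g(x) = C1


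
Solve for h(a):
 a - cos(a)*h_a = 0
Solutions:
 h(a) = C1 + Integral(a/cos(a), a)


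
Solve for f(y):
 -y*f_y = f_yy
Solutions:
 f(y) = C1 + C2*erf(sqrt(2)*y/2)


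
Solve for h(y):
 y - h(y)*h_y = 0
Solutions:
 h(y) = -sqrt(C1 + y^2)
 h(y) = sqrt(C1 + y^2)


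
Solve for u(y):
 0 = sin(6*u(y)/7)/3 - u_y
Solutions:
 -y/3 + 7*log(cos(6*u(y)/7) - 1)/12 - 7*log(cos(6*u(y)/7) + 1)/12 = C1


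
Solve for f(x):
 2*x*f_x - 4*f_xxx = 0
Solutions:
 f(x) = C1 + Integral(C2*airyai(2^(2/3)*x/2) + C3*airybi(2^(2/3)*x/2), x)


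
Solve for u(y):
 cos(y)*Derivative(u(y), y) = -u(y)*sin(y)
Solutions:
 u(y) = C1*cos(y)


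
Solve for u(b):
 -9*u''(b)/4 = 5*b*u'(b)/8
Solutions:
 u(b) = C1 + C2*erf(sqrt(5)*b/6)


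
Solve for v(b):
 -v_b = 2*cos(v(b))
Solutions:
 v(b) = pi - asin((C1 + exp(4*b))/(C1 - exp(4*b)))
 v(b) = asin((C1 + exp(4*b))/(C1 - exp(4*b)))


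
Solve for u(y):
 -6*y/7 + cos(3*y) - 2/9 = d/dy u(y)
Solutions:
 u(y) = C1 - 3*y^2/7 - 2*y/9 + sin(3*y)/3


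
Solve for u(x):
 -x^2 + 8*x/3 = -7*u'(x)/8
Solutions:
 u(x) = C1 + 8*x^3/21 - 32*x^2/21


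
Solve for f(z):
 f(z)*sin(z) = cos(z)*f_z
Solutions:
 f(z) = C1/cos(z)


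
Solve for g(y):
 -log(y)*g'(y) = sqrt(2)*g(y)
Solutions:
 g(y) = C1*exp(-sqrt(2)*li(y))


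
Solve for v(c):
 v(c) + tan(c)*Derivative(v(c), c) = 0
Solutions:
 v(c) = C1/sin(c)


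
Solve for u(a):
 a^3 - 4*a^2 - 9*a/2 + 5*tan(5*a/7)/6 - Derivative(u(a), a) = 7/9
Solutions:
 u(a) = C1 + a^4/4 - 4*a^3/3 - 9*a^2/4 - 7*a/9 - 7*log(cos(5*a/7))/6


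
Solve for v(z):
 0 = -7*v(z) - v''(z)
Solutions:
 v(z) = C1*sin(sqrt(7)*z) + C2*cos(sqrt(7)*z)


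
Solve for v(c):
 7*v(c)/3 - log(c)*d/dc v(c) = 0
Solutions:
 v(c) = C1*exp(7*li(c)/3)


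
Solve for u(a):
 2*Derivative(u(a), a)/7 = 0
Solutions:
 u(a) = C1


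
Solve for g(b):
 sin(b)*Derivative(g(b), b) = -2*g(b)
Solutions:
 g(b) = C1*(cos(b) + 1)/(cos(b) - 1)


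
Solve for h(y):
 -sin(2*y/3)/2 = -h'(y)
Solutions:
 h(y) = C1 - 3*cos(2*y/3)/4


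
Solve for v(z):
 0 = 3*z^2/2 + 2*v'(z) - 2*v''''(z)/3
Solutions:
 v(z) = C1 + C4*exp(3^(1/3)*z) - z^3/4 + (C2*sin(3^(5/6)*z/2) + C3*cos(3^(5/6)*z/2))*exp(-3^(1/3)*z/2)


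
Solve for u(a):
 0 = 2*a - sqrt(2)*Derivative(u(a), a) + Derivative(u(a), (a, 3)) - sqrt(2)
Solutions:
 u(a) = C1 + C2*exp(-2^(1/4)*a) + C3*exp(2^(1/4)*a) + sqrt(2)*a^2/2 - a


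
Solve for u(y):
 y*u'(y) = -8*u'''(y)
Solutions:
 u(y) = C1 + Integral(C2*airyai(-y/2) + C3*airybi(-y/2), y)


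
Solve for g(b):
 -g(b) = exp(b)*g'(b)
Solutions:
 g(b) = C1*exp(exp(-b))


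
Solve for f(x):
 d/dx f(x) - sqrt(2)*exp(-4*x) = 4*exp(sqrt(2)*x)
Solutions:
 f(x) = C1 + 2*sqrt(2)*exp(sqrt(2)*x) - sqrt(2)*exp(-4*x)/4


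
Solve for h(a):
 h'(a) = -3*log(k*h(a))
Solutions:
 li(k*h(a))/k = C1 - 3*a


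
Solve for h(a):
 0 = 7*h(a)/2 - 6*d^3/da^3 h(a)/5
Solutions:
 h(a) = C3*exp(630^(1/3)*a/6) + (C1*sin(3^(1/6)*70^(1/3)*a/4) + C2*cos(3^(1/6)*70^(1/3)*a/4))*exp(-630^(1/3)*a/12)


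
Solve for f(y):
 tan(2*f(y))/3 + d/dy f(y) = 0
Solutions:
 f(y) = -asin(C1*exp(-2*y/3))/2 + pi/2
 f(y) = asin(C1*exp(-2*y/3))/2


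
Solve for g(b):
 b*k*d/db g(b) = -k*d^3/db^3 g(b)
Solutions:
 g(b) = C1 + Integral(C2*airyai(-b) + C3*airybi(-b), b)


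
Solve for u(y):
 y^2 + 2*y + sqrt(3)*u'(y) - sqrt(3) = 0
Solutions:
 u(y) = C1 - sqrt(3)*y^3/9 - sqrt(3)*y^2/3 + y


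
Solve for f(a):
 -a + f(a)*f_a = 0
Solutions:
 f(a) = -sqrt(C1 + a^2)
 f(a) = sqrt(C1 + a^2)


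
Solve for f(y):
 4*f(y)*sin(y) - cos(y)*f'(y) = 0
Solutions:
 f(y) = C1/cos(y)^4


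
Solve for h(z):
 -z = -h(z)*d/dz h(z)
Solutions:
 h(z) = -sqrt(C1 + z^2)
 h(z) = sqrt(C1 + z^2)


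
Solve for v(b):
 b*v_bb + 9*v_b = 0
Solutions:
 v(b) = C1 + C2/b^8


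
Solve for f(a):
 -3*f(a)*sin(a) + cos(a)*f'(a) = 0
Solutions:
 f(a) = C1/cos(a)^3


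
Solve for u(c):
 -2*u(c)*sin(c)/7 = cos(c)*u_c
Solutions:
 u(c) = C1*cos(c)^(2/7)


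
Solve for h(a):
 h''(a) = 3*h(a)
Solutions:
 h(a) = C1*exp(-sqrt(3)*a) + C2*exp(sqrt(3)*a)


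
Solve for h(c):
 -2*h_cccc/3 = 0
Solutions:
 h(c) = C1 + C2*c + C3*c^2 + C4*c^3


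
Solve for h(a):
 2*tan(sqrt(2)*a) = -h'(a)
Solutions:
 h(a) = C1 + sqrt(2)*log(cos(sqrt(2)*a))


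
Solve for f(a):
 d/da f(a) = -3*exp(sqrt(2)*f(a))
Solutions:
 f(a) = sqrt(2)*(2*log(1/(C1 + 3*a)) - log(2))/4


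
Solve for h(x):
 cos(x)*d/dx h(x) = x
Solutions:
 h(x) = C1 + Integral(x/cos(x), x)


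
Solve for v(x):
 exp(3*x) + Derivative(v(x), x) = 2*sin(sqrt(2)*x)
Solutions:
 v(x) = C1 - exp(3*x)/3 - sqrt(2)*cos(sqrt(2)*x)


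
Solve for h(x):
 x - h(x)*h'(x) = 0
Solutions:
 h(x) = -sqrt(C1 + x^2)
 h(x) = sqrt(C1 + x^2)


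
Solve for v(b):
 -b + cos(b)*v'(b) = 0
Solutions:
 v(b) = C1 + Integral(b/cos(b), b)


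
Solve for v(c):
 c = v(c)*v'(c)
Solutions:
 v(c) = -sqrt(C1 + c^2)
 v(c) = sqrt(C1 + c^2)


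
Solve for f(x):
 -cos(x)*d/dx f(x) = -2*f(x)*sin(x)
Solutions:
 f(x) = C1/cos(x)^2


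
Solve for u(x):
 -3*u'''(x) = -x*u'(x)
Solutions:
 u(x) = C1 + Integral(C2*airyai(3^(2/3)*x/3) + C3*airybi(3^(2/3)*x/3), x)


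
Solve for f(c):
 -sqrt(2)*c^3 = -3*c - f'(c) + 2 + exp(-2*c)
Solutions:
 f(c) = C1 + sqrt(2)*c^4/4 - 3*c^2/2 + 2*c - exp(-2*c)/2


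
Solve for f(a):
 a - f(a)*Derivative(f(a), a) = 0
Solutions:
 f(a) = -sqrt(C1 + a^2)
 f(a) = sqrt(C1 + a^2)


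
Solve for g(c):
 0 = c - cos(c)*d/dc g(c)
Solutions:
 g(c) = C1 + Integral(c/cos(c), c)


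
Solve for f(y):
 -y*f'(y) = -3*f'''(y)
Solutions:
 f(y) = C1 + Integral(C2*airyai(3^(2/3)*y/3) + C3*airybi(3^(2/3)*y/3), y)


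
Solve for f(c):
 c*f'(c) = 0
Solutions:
 f(c) = C1


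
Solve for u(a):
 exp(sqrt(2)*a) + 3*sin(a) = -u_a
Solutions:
 u(a) = C1 - sqrt(2)*exp(sqrt(2)*a)/2 + 3*cos(a)


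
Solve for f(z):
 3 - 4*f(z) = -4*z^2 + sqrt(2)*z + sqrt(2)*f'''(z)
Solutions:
 f(z) = C3*exp(-sqrt(2)*z) + z^2 - sqrt(2)*z/4 + (C1*sin(sqrt(6)*z/2) + C2*cos(sqrt(6)*z/2))*exp(sqrt(2)*z/2) + 3/4


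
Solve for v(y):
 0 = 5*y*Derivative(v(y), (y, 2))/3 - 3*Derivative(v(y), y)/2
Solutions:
 v(y) = C1 + C2*y^(19/10)


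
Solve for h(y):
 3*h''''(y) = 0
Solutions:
 h(y) = C1 + C2*y + C3*y^2 + C4*y^3


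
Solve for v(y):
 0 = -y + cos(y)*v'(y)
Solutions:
 v(y) = C1 + Integral(y/cos(y), y)


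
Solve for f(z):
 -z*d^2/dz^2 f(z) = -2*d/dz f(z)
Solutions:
 f(z) = C1 + C2*z^3


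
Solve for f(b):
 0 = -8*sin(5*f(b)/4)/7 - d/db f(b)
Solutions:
 8*b/7 + 2*log(cos(5*f(b)/4) - 1)/5 - 2*log(cos(5*f(b)/4) + 1)/5 = C1


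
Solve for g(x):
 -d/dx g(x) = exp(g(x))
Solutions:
 g(x) = log(1/(C1 + x))


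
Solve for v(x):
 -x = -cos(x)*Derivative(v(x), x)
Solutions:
 v(x) = C1 + Integral(x/cos(x), x)


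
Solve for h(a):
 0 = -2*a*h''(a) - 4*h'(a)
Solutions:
 h(a) = C1 + C2/a


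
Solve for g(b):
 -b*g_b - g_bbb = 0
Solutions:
 g(b) = C1 + Integral(C2*airyai(-b) + C3*airybi(-b), b)


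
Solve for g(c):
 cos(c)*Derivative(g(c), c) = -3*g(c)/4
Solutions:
 g(c) = C1*(sin(c) - 1)^(3/8)/(sin(c) + 1)^(3/8)


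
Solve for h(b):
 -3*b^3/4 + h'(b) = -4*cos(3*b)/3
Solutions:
 h(b) = C1 + 3*b^4/16 - 4*sin(3*b)/9


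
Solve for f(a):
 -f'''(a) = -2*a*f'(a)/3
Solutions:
 f(a) = C1 + Integral(C2*airyai(2^(1/3)*3^(2/3)*a/3) + C3*airybi(2^(1/3)*3^(2/3)*a/3), a)


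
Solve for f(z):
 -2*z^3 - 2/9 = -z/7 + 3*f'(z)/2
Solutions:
 f(z) = C1 - z^4/3 + z^2/21 - 4*z/27


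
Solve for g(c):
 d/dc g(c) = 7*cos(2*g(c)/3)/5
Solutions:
 -7*c/5 - 3*log(sin(2*g(c)/3) - 1)/4 + 3*log(sin(2*g(c)/3) + 1)/4 = C1


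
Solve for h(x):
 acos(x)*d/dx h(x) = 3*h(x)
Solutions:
 h(x) = C1*exp(3*Integral(1/acos(x), x))


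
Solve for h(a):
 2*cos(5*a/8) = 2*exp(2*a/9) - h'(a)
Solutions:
 h(a) = C1 + 9*exp(2*a/9) - 16*sin(5*a/8)/5


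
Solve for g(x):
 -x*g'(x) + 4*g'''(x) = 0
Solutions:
 g(x) = C1 + Integral(C2*airyai(2^(1/3)*x/2) + C3*airybi(2^(1/3)*x/2), x)


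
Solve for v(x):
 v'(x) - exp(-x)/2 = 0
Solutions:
 v(x) = C1 - exp(-x)/2


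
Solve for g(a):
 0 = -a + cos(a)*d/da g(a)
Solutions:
 g(a) = C1 + Integral(a/cos(a), a)


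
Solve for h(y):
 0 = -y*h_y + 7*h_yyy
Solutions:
 h(y) = C1 + Integral(C2*airyai(7^(2/3)*y/7) + C3*airybi(7^(2/3)*y/7), y)


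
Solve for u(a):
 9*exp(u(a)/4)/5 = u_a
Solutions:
 u(a) = 4*log(-1/(C1 + 9*a)) + 4*log(20)


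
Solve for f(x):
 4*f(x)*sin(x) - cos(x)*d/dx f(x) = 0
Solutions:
 f(x) = C1/cos(x)^4


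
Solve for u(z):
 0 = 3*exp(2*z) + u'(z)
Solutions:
 u(z) = C1 - 3*exp(2*z)/2


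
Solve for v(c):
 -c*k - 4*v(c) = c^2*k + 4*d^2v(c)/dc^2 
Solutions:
 v(c) = C1*sin(c) + C2*cos(c) - c^2*k/4 - c*k/4 + k/2


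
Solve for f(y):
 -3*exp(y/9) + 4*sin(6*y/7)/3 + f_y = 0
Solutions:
 f(y) = C1 + 27*exp(y/9) + 14*cos(6*y/7)/9


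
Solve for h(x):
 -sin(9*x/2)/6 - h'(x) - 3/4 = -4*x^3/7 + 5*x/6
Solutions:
 h(x) = C1 + x^4/7 - 5*x^2/12 - 3*x/4 + cos(9*x/2)/27


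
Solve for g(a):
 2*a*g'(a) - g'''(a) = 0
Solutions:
 g(a) = C1 + Integral(C2*airyai(2^(1/3)*a) + C3*airybi(2^(1/3)*a), a)


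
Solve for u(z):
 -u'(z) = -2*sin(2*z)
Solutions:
 u(z) = C1 - cos(2*z)


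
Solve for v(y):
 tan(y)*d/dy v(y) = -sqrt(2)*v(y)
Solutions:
 v(y) = C1/sin(y)^(sqrt(2))


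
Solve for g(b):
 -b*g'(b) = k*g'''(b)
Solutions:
 g(b) = C1 + Integral(C2*airyai(b*(-1/k)^(1/3)) + C3*airybi(b*(-1/k)^(1/3)), b)


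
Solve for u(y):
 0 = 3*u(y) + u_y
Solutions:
 u(y) = C1*exp(-3*y)


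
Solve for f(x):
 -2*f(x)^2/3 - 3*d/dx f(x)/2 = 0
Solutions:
 f(x) = 9/(C1 + 4*x)


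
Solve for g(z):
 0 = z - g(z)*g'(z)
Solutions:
 g(z) = -sqrt(C1 + z^2)
 g(z) = sqrt(C1 + z^2)


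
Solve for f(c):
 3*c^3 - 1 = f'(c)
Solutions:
 f(c) = C1 + 3*c^4/4 - c


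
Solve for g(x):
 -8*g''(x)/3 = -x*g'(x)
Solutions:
 g(x) = C1 + C2*erfi(sqrt(3)*x/4)


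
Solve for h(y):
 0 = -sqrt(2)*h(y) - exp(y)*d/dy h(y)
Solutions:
 h(y) = C1*exp(sqrt(2)*exp(-y))


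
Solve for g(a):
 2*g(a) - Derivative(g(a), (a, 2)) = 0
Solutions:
 g(a) = C1*exp(-sqrt(2)*a) + C2*exp(sqrt(2)*a)


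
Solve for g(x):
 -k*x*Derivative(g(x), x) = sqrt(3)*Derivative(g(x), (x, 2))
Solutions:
 g(x) = Piecewise((-sqrt(2)*3^(1/4)*sqrt(pi)*C1*erf(sqrt(2)*3^(3/4)*sqrt(k)*x/6)/(2*sqrt(k)) - C2, (k > 0) | (k < 0)), (-C1*x - C2, True))


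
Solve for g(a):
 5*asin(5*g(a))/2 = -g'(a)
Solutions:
 Integral(1/asin(5*_y), (_y, g(a))) = C1 - 5*a/2


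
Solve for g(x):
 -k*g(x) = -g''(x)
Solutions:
 g(x) = C1*exp(-sqrt(k)*x) + C2*exp(sqrt(k)*x)


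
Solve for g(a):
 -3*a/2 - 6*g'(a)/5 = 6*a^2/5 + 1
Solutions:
 g(a) = C1 - a^3/3 - 5*a^2/8 - 5*a/6


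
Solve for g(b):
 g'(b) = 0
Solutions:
 g(b) = C1


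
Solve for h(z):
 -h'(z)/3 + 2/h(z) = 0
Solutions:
 h(z) = -sqrt(C1 + 12*z)
 h(z) = sqrt(C1 + 12*z)


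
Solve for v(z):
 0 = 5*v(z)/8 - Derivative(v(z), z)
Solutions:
 v(z) = C1*exp(5*z/8)


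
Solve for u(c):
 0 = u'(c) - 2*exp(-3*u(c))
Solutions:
 u(c) = log(C1 + 6*c)/3
 u(c) = log((-3^(1/3) - 3^(5/6)*I)*(C1 + 2*c)^(1/3)/2)
 u(c) = log((-3^(1/3) + 3^(5/6)*I)*(C1 + 2*c)^(1/3)/2)


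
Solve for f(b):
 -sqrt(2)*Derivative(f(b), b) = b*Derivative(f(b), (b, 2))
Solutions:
 f(b) = C1 + C2*b^(1 - sqrt(2))


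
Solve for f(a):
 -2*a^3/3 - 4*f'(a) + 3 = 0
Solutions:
 f(a) = C1 - a^4/24 + 3*a/4


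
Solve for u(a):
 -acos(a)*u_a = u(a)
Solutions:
 u(a) = C1*exp(-Integral(1/acos(a), a))


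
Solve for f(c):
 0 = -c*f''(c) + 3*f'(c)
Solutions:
 f(c) = C1 + C2*c^4


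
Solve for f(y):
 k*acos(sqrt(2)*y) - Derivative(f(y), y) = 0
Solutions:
 f(y) = C1 + k*(y*acos(sqrt(2)*y) - sqrt(2)*sqrt(1 - 2*y^2)/2)


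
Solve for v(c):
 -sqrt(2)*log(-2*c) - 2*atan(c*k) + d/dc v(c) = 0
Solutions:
 v(c) = C1 + sqrt(2)*c*(log(-c) - 1) + sqrt(2)*c*log(2) + 2*Piecewise((c*atan(c*k) - log(c^2*k^2 + 1)/(2*k), Ne(k, 0)), (0, True))


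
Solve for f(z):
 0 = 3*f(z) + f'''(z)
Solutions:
 f(z) = C3*exp(-3^(1/3)*z) + (C1*sin(3^(5/6)*z/2) + C2*cos(3^(5/6)*z/2))*exp(3^(1/3)*z/2)


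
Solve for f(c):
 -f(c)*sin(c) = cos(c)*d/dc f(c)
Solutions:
 f(c) = C1*cos(c)


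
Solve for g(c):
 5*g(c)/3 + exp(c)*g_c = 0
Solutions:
 g(c) = C1*exp(5*exp(-c)/3)


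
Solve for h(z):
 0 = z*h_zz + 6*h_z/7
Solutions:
 h(z) = C1 + C2*z^(1/7)


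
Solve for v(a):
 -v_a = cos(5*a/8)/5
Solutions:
 v(a) = C1 - 8*sin(5*a/8)/25


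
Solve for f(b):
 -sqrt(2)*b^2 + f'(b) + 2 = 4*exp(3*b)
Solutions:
 f(b) = C1 + sqrt(2)*b^3/3 - 2*b + 4*exp(3*b)/3


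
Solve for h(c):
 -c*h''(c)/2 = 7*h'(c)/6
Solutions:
 h(c) = C1 + C2/c^(4/3)


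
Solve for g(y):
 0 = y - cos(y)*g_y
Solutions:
 g(y) = C1 + Integral(y/cos(y), y)


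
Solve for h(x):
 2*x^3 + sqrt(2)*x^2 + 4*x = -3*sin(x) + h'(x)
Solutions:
 h(x) = C1 + x^4/2 + sqrt(2)*x^3/3 + 2*x^2 - 3*cos(x)


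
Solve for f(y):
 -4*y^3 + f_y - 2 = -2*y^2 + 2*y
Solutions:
 f(y) = C1 + y^4 - 2*y^3/3 + y^2 + 2*y


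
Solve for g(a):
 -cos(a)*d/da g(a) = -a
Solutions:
 g(a) = C1 + Integral(a/cos(a), a)


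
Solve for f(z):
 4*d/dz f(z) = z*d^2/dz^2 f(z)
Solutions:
 f(z) = C1 + C2*z^5


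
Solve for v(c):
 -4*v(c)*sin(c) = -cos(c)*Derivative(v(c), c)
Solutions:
 v(c) = C1/cos(c)^4


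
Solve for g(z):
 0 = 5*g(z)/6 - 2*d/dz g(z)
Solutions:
 g(z) = C1*exp(5*z/12)


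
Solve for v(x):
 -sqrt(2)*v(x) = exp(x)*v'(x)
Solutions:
 v(x) = C1*exp(sqrt(2)*exp(-x))


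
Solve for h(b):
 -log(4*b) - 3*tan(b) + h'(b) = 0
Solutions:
 h(b) = C1 + b*log(b) - b + 2*b*log(2) - 3*log(cos(b))


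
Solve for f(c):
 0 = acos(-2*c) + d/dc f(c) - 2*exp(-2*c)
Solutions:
 f(c) = C1 - c*acos(-2*c) - sqrt(1 - 4*c^2)/2 - exp(-2*c)


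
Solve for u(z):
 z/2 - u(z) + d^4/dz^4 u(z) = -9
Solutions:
 u(z) = C1*exp(-z) + C2*exp(z) + C3*sin(z) + C4*cos(z) + z/2 + 9


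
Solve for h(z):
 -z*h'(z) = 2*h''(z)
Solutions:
 h(z) = C1 + C2*erf(z/2)


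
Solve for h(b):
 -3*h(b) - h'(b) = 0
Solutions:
 h(b) = C1*exp(-3*b)


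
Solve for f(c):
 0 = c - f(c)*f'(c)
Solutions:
 f(c) = -sqrt(C1 + c^2)
 f(c) = sqrt(C1 + c^2)


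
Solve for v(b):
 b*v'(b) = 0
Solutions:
 v(b) = C1


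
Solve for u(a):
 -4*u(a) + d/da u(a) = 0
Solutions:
 u(a) = C1*exp(4*a)


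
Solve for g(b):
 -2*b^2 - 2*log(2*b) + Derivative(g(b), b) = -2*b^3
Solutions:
 g(b) = C1 - b^4/2 + 2*b^3/3 + 2*b*log(b) - 2*b + b*log(4)


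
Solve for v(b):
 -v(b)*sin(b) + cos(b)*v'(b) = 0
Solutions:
 v(b) = C1/cos(b)


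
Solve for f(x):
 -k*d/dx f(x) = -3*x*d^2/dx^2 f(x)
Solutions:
 f(x) = C1 + x^(re(k)/3 + 1)*(C2*sin(log(x)*Abs(im(k))/3) + C3*cos(log(x)*im(k)/3))


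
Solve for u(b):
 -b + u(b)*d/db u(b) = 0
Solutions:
 u(b) = -sqrt(C1 + b^2)
 u(b) = sqrt(C1 + b^2)


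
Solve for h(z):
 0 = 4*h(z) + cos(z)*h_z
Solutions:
 h(z) = C1*(sin(z)^2 - 2*sin(z) + 1)/(sin(z)^2 + 2*sin(z) + 1)


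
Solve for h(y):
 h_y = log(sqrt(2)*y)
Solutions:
 h(y) = C1 + y*log(y) - y + y*log(2)/2


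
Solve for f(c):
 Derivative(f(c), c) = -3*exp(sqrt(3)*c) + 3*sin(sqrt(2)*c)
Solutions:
 f(c) = C1 - sqrt(3)*exp(sqrt(3)*c) - 3*sqrt(2)*cos(sqrt(2)*c)/2


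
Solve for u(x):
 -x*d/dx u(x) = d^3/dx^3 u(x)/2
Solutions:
 u(x) = C1 + Integral(C2*airyai(-2^(1/3)*x) + C3*airybi(-2^(1/3)*x), x)


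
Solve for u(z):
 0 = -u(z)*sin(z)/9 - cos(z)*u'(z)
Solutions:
 u(z) = C1*cos(z)^(1/9)


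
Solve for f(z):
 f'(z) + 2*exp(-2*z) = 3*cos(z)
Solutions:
 f(z) = C1 + 3*sin(z) + exp(-2*z)


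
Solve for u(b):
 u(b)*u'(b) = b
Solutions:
 u(b) = -sqrt(C1 + b^2)
 u(b) = sqrt(C1 + b^2)


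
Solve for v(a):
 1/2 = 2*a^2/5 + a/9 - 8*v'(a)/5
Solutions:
 v(a) = C1 + a^3/12 + 5*a^2/144 - 5*a/16


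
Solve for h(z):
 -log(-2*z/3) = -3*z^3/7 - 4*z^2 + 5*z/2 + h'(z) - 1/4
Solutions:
 h(z) = C1 + 3*z^4/28 + 4*z^3/3 - 5*z^2/4 - z*log(-z) + z*(-log(2) + log(3) + 5/4)


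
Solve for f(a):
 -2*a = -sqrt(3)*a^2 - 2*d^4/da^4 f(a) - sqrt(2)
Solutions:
 f(a) = C1 + C2*a + C3*a^2 + C4*a^3 - sqrt(3)*a^6/720 + a^5/120 - sqrt(2)*a^4/48


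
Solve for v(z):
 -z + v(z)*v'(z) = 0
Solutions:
 v(z) = -sqrt(C1 + z^2)
 v(z) = sqrt(C1 + z^2)


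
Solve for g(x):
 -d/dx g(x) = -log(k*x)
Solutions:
 g(x) = C1 + x*log(k*x) - x


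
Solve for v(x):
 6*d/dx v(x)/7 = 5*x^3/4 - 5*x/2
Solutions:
 v(x) = C1 + 35*x^4/96 - 35*x^2/24


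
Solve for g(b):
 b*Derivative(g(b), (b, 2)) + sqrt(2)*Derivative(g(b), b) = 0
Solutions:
 g(b) = C1 + C2*b^(1 - sqrt(2))


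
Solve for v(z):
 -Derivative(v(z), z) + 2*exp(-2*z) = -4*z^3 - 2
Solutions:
 v(z) = C1 + z^4 + 2*z - exp(-2*z)


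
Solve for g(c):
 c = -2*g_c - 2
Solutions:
 g(c) = C1 - c^2/4 - c


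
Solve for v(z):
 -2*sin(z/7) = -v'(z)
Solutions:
 v(z) = C1 - 14*cos(z/7)


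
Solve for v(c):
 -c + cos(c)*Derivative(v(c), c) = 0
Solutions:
 v(c) = C1 + Integral(c/cos(c), c)


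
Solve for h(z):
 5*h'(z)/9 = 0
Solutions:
 h(z) = C1


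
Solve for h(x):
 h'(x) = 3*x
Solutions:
 h(x) = C1 + 3*x^2/2


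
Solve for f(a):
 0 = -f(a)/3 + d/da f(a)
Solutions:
 f(a) = C1*exp(a/3)


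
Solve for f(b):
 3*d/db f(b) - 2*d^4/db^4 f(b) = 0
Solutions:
 f(b) = C1 + C4*exp(2^(2/3)*3^(1/3)*b/2) + (C2*sin(2^(2/3)*3^(5/6)*b/4) + C3*cos(2^(2/3)*3^(5/6)*b/4))*exp(-2^(2/3)*3^(1/3)*b/4)


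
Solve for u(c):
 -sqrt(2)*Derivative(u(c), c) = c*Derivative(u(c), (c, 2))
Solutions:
 u(c) = C1 + C2*c^(1 - sqrt(2))


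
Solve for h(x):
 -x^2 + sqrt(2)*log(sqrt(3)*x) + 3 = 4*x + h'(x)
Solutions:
 h(x) = C1 - x^3/3 - 2*x^2 + sqrt(2)*x*log(x) - sqrt(2)*x + sqrt(2)*x*log(3)/2 + 3*x


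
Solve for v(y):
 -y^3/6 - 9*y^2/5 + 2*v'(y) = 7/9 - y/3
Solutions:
 v(y) = C1 + y^4/48 + 3*y^3/10 - y^2/12 + 7*y/18


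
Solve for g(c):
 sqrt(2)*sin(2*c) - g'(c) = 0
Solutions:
 g(c) = C1 - sqrt(2)*cos(2*c)/2


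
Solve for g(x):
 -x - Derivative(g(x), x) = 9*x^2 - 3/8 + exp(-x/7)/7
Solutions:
 g(x) = C1 - 3*x^3 - x^2/2 + 3*x/8 + exp(-x/7)


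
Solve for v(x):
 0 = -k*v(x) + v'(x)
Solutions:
 v(x) = C1*exp(k*x)


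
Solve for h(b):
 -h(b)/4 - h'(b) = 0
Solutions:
 h(b) = C1*exp(-b/4)


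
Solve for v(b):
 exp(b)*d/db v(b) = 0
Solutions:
 v(b) = C1


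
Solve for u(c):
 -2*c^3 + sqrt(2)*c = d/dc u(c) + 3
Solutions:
 u(c) = C1 - c^4/2 + sqrt(2)*c^2/2 - 3*c


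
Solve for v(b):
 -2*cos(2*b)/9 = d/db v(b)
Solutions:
 v(b) = C1 - sin(2*b)/9


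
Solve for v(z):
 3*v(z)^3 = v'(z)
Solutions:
 v(z) = -sqrt(2)*sqrt(-1/(C1 + 3*z))/2
 v(z) = sqrt(2)*sqrt(-1/(C1 + 3*z))/2


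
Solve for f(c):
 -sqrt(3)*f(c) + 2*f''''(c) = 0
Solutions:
 f(c) = C1*exp(-2^(3/4)*3^(1/8)*c/2) + C2*exp(2^(3/4)*3^(1/8)*c/2) + C3*sin(2^(3/4)*3^(1/8)*c/2) + C4*cos(2^(3/4)*3^(1/8)*c/2)


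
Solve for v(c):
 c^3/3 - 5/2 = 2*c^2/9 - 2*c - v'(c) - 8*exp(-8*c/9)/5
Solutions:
 v(c) = C1 - c^4/12 + 2*c^3/27 - c^2 + 5*c/2 + 9*exp(-8*c/9)/5


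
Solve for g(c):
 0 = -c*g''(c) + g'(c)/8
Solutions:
 g(c) = C1 + C2*c^(9/8)


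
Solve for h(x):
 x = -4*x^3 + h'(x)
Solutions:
 h(x) = C1 + x^4 + x^2/2


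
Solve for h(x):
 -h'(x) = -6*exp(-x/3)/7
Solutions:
 h(x) = C1 - 18*exp(-x/3)/7


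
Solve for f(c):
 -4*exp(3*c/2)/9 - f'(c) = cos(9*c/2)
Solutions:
 f(c) = C1 - 8*exp(3*c/2)/27 - 2*sin(9*c/2)/9


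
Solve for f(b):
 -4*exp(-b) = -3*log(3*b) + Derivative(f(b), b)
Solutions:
 f(b) = C1 + 3*b*log(b) + 3*b*(-1 + log(3)) + 4*exp(-b)


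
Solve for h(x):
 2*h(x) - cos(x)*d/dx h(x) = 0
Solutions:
 h(x) = C1*(sin(x) + 1)/(sin(x) - 1)


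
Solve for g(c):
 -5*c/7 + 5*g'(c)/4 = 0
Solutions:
 g(c) = C1 + 2*c^2/7


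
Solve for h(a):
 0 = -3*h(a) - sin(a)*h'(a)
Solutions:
 h(a) = C1*(cos(a) + 1)^(3/2)/(cos(a) - 1)^(3/2)


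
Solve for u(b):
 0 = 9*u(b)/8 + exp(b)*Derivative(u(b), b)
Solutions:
 u(b) = C1*exp(9*exp(-b)/8)


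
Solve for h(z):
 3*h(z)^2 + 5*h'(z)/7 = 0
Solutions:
 h(z) = 5/(C1 + 21*z)


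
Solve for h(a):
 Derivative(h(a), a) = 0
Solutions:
 h(a) = C1


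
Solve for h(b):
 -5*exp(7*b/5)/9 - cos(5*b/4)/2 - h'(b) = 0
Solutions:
 h(b) = C1 - 25*exp(7*b/5)/63 - 2*sin(5*b/4)/5


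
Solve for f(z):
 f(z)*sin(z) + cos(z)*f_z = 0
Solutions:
 f(z) = C1*cos(z)


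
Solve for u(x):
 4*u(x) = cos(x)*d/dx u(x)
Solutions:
 u(x) = C1*(sin(x)^2 + 2*sin(x) + 1)/(sin(x)^2 - 2*sin(x) + 1)


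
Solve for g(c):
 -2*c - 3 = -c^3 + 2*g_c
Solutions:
 g(c) = C1 + c^4/8 - c^2/2 - 3*c/2


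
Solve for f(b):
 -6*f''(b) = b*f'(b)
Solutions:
 f(b) = C1 + C2*erf(sqrt(3)*b/6)


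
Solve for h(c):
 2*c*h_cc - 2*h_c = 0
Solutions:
 h(c) = C1 + C2*c^2


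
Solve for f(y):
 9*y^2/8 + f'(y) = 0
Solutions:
 f(y) = C1 - 3*y^3/8


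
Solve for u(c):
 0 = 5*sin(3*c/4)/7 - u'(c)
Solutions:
 u(c) = C1 - 20*cos(3*c/4)/21


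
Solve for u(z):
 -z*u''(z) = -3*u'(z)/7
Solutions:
 u(z) = C1 + C2*z^(10/7)


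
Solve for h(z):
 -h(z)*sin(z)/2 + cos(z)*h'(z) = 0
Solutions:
 h(z) = C1/sqrt(cos(z))


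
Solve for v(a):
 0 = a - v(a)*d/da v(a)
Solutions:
 v(a) = -sqrt(C1 + a^2)
 v(a) = sqrt(C1 + a^2)


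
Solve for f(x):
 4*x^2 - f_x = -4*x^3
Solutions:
 f(x) = C1 + x^4 + 4*x^3/3


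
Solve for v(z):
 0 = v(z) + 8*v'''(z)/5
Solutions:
 v(z) = C3*exp(-5^(1/3)*z/2) + (C1*sin(sqrt(3)*5^(1/3)*z/4) + C2*cos(sqrt(3)*5^(1/3)*z/4))*exp(5^(1/3)*z/4)


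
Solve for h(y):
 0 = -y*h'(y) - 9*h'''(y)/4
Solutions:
 h(y) = C1 + Integral(C2*airyai(-2^(2/3)*3^(1/3)*y/3) + C3*airybi(-2^(2/3)*3^(1/3)*y/3), y)


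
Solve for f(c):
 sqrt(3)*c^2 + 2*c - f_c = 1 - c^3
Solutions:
 f(c) = C1 + c^4/4 + sqrt(3)*c^3/3 + c^2 - c


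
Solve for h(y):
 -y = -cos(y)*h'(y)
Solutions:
 h(y) = C1 + Integral(y/cos(y), y)


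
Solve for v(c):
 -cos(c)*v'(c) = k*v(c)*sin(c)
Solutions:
 v(c) = C1*exp(k*log(cos(c)))


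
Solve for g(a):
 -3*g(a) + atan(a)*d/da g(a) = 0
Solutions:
 g(a) = C1*exp(3*Integral(1/atan(a), a))


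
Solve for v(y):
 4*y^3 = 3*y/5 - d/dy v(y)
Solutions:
 v(y) = C1 - y^4 + 3*y^2/10


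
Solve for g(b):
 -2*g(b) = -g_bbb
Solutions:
 g(b) = C3*exp(2^(1/3)*b) + (C1*sin(2^(1/3)*sqrt(3)*b/2) + C2*cos(2^(1/3)*sqrt(3)*b/2))*exp(-2^(1/3)*b/2)


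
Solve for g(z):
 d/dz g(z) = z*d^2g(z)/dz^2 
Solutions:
 g(z) = C1 + C2*z^2


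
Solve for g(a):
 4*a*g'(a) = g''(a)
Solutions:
 g(a) = C1 + C2*erfi(sqrt(2)*a)


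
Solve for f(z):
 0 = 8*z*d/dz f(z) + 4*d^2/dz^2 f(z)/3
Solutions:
 f(z) = C1 + C2*erf(sqrt(3)*z)


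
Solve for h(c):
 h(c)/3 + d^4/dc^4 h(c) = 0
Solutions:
 h(c) = (C1*sin(sqrt(2)*3^(3/4)*c/6) + C2*cos(sqrt(2)*3^(3/4)*c/6))*exp(-sqrt(2)*3^(3/4)*c/6) + (C3*sin(sqrt(2)*3^(3/4)*c/6) + C4*cos(sqrt(2)*3^(3/4)*c/6))*exp(sqrt(2)*3^(3/4)*c/6)


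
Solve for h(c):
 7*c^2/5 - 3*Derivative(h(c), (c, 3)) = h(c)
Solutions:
 h(c) = C3*exp(-3^(2/3)*c/3) + 7*c^2/5 + (C1*sin(3^(1/6)*c/2) + C2*cos(3^(1/6)*c/2))*exp(3^(2/3)*c/6)


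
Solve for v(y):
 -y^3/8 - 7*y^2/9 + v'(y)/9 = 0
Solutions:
 v(y) = C1 + 9*y^4/32 + 7*y^3/3


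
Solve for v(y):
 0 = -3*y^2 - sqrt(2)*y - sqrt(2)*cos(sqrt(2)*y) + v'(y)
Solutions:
 v(y) = C1 + y^3 + sqrt(2)*y^2/2 + sin(sqrt(2)*y)


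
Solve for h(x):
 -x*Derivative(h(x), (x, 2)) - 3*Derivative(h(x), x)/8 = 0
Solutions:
 h(x) = C1 + C2*x^(5/8)


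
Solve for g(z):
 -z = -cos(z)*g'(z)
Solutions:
 g(z) = C1 + Integral(z/cos(z), z)


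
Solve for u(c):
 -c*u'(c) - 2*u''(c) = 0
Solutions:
 u(c) = C1 + C2*erf(c/2)


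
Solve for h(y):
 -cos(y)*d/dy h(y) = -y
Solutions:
 h(y) = C1 + Integral(y/cos(y), y)


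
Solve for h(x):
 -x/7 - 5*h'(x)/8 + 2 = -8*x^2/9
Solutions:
 h(x) = C1 + 64*x^3/135 - 4*x^2/35 + 16*x/5


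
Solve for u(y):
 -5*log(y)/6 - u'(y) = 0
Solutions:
 u(y) = C1 - 5*y*log(y)/6 + 5*y/6


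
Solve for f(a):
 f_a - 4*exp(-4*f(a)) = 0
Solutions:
 f(a) = log(-I*(C1 + 16*a)^(1/4))
 f(a) = log(I*(C1 + 16*a)^(1/4))
 f(a) = log(-(C1 + 16*a)^(1/4))
 f(a) = log(C1 + 16*a)/4


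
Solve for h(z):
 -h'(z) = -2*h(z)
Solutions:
 h(z) = C1*exp(2*z)


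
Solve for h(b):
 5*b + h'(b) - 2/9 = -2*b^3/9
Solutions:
 h(b) = C1 - b^4/18 - 5*b^2/2 + 2*b/9


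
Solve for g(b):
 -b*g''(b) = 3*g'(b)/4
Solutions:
 g(b) = C1 + C2*b^(1/4)


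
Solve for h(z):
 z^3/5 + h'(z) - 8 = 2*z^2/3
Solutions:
 h(z) = C1 - z^4/20 + 2*z^3/9 + 8*z


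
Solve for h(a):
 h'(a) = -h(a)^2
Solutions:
 h(a) = 1/(C1 + a)


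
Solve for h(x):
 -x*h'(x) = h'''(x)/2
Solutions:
 h(x) = C1 + Integral(C2*airyai(-2^(1/3)*x) + C3*airybi(-2^(1/3)*x), x)


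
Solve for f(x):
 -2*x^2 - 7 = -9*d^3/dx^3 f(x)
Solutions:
 f(x) = C1 + C2*x + C3*x^2 + x^5/270 + 7*x^3/54


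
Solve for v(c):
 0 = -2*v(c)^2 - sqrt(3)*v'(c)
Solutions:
 v(c) = 3/(C1 + 2*sqrt(3)*c)


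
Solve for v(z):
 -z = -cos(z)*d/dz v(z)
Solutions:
 v(z) = C1 + Integral(z/cos(z), z)


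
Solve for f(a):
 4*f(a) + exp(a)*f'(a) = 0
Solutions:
 f(a) = C1*exp(4*exp(-a))


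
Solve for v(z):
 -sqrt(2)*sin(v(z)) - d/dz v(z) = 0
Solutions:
 v(z) = -acos((-C1 - exp(2*sqrt(2)*z))/(C1 - exp(2*sqrt(2)*z))) + 2*pi
 v(z) = acos((-C1 - exp(2*sqrt(2)*z))/(C1 - exp(2*sqrt(2)*z)))


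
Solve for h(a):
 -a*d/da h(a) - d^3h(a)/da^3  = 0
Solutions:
 h(a) = C1 + Integral(C2*airyai(-a) + C3*airybi(-a), a)


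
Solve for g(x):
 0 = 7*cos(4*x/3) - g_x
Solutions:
 g(x) = C1 + 21*sin(4*x/3)/4


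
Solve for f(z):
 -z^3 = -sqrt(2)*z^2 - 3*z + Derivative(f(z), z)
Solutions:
 f(z) = C1 - z^4/4 + sqrt(2)*z^3/3 + 3*z^2/2


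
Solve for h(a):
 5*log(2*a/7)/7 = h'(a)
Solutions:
 h(a) = C1 + 5*a*log(a)/7 - 5*a*log(7)/7 - 5*a/7 + 5*a*log(2)/7


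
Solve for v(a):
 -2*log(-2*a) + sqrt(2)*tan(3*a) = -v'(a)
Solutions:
 v(a) = C1 + 2*a*log(-a) - 2*a + 2*a*log(2) + sqrt(2)*log(cos(3*a))/3


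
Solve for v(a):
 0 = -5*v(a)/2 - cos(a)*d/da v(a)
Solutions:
 v(a) = C1*(sin(a) - 1)^(5/4)/(sin(a) + 1)^(5/4)


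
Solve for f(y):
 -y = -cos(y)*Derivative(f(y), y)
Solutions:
 f(y) = C1 + Integral(y/cos(y), y)


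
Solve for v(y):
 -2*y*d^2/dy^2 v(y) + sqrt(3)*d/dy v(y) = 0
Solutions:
 v(y) = C1 + C2*y^(sqrt(3)/2 + 1)


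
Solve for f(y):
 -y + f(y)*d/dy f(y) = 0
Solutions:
 f(y) = -sqrt(C1 + y^2)
 f(y) = sqrt(C1 + y^2)


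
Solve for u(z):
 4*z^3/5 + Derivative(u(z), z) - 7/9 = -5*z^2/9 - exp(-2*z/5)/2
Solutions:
 u(z) = C1 - z^4/5 - 5*z^3/27 + 7*z/9 + 5*exp(-2*z/5)/4


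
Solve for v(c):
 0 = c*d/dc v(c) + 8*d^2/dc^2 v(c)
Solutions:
 v(c) = C1 + C2*erf(c/4)


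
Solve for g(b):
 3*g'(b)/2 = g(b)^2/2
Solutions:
 g(b) = -3/(C1 + b)


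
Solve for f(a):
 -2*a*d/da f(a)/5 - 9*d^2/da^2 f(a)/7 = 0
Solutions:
 f(a) = C1 + C2*erf(sqrt(35)*a/15)


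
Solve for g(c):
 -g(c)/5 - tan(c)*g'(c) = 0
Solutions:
 g(c) = C1/sin(c)^(1/5)


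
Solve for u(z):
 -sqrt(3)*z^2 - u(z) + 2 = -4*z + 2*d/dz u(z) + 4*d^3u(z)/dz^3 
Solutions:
 u(z) = C1*exp(-3^(1/3)*z*(-(9 + sqrt(105))^(1/3) + 2*3^(1/3)/(9 + sqrt(105))^(1/3))/12)*sin(3^(1/6)*z*(6/(9 + sqrt(105))^(1/3) + 3^(2/3)*(9 + sqrt(105))^(1/3))/12) + C2*exp(-3^(1/3)*z*(-(9 + sqrt(105))^(1/3) + 2*3^(1/3)/(9 + sqrt(105))^(1/3))/12)*cos(3^(1/6)*z*(6/(9 + sqrt(105))^(1/3) + 3^(2/3)*(9 + sqrt(105))^(1/3))/12) + C3*exp(3^(1/3)*z*(-(9 + sqrt(105))^(1/3) + 2*3^(1/3)/(9 + sqrt(105))^(1/3))/6) - sqrt(3)*z^2 + 4*z + 4*sqrt(3)*z - 8*sqrt(3) - 6


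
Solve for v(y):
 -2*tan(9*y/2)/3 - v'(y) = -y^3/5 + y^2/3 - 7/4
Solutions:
 v(y) = C1 + y^4/20 - y^3/9 + 7*y/4 + 4*log(cos(9*y/2))/27


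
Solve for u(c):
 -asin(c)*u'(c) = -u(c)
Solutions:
 u(c) = C1*exp(Integral(1/asin(c), c))


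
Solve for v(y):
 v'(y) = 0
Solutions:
 v(y) = C1


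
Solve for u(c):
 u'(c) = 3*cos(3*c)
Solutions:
 u(c) = C1 + sin(3*c)


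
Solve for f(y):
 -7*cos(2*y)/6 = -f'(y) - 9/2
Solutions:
 f(y) = C1 - 9*y/2 + 7*sin(2*y)/12


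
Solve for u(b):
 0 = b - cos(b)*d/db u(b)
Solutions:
 u(b) = C1 + Integral(b/cos(b), b)


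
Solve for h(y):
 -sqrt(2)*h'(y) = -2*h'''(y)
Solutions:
 h(y) = C1 + C2*exp(-2^(3/4)*y/2) + C3*exp(2^(3/4)*y/2)


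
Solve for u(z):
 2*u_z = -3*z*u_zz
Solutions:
 u(z) = C1 + C2*z^(1/3)


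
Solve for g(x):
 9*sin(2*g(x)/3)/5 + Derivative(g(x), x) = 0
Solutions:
 9*x/5 + 3*log(cos(2*g(x)/3) - 1)/4 - 3*log(cos(2*g(x)/3) + 1)/4 = C1


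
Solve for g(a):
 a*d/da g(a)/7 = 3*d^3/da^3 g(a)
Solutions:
 g(a) = C1 + Integral(C2*airyai(21^(2/3)*a/21) + C3*airybi(21^(2/3)*a/21), a)


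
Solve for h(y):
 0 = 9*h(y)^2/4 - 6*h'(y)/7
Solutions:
 h(y) = -8/(C1 + 21*y)


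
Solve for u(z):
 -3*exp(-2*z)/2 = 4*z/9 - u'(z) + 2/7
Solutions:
 u(z) = C1 + 2*z^2/9 + 2*z/7 - 3*exp(-2*z)/4


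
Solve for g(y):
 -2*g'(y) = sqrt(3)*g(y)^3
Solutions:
 g(y) = -sqrt(-1/(C1 - sqrt(3)*y))
 g(y) = sqrt(-1/(C1 - sqrt(3)*y))


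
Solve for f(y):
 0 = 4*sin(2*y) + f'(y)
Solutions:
 f(y) = C1 + 2*cos(2*y)


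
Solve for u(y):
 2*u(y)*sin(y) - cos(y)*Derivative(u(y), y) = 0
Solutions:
 u(y) = C1/cos(y)^2


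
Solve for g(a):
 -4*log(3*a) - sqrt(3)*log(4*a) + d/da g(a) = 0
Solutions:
 g(a) = C1 + sqrt(3)*a*log(a) + 4*a*log(a) - 4*a - sqrt(3)*a + a*log(81*2^(2*sqrt(3)))


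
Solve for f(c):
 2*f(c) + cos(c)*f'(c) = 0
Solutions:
 f(c) = C1*(sin(c) - 1)/(sin(c) + 1)


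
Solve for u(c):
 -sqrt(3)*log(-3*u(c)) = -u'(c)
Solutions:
 -sqrt(3)*Integral(1/(log(-_y) + log(3)), (_y, u(c)))/3 = C1 - c


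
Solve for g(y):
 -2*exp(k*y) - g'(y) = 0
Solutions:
 g(y) = C1 - 2*exp(k*y)/k


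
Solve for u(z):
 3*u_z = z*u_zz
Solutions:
 u(z) = C1 + C2*z^4


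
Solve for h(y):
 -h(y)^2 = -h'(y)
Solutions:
 h(y) = -1/(C1 + y)


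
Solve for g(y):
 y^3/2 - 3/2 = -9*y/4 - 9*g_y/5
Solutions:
 g(y) = C1 - 5*y^4/72 - 5*y^2/8 + 5*y/6


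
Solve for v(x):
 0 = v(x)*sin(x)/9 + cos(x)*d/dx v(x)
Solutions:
 v(x) = C1*cos(x)^(1/9)


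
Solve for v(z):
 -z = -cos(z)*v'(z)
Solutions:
 v(z) = C1 + Integral(z/cos(z), z)


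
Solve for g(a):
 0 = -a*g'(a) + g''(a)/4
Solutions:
 g(a) = C1 + C2*erfi(sqrt(2)*a)


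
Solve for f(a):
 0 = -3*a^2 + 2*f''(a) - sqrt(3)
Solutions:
 f(a) = C1 + C2*a + a^4/8 + sqrt(3)*a^2/4


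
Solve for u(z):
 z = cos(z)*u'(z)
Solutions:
 u(z) = C1 + Integral(z/cos(z), z)


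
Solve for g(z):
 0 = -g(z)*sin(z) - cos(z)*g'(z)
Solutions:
 g(z) = C1*cos(z)


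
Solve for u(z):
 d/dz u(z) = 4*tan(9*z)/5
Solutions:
 u(z) = C1 - 4*log(cos(9*z))/45


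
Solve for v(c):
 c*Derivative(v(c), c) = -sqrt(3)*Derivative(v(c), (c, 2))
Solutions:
 v(c) = C1 + C2*erf(sqrt(2)*3^(3/4)*c/6)


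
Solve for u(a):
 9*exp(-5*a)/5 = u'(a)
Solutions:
 u(a) = C1 - 9*exp(-5*a)/25


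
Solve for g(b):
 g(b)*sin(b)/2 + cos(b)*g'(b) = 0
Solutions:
 g(b) = C1*sqrt(cos(b))


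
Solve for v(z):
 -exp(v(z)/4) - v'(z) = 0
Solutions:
 v(z) = 4*log(1/(C1 + z)) + 8*log(2)


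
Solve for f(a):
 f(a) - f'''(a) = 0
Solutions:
 f(a) = C3*exp(a) + (C1*sin(sqrt(3)*a/2) + C2*cos(sqrt(3)*a/2))*exp(-a/2)


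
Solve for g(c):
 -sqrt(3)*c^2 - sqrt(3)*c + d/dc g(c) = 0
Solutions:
 g(c) = C1 + sqrt(3)*c^3/3 + sqrt(3)*c^2/2


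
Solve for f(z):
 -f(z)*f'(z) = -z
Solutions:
 f(z) = -sqrt(C1 + z^2)
 f(z) = sqrt(C1 + z^2)


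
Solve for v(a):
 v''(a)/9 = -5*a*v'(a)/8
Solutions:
 v(a) = C1 + C2*erf(3*sqrt(5)*a/4)


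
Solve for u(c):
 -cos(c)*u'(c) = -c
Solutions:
 u(c) = C1 + Integral(c/cos(c), c)


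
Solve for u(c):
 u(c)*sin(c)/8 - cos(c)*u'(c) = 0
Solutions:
 u(c) = C1/cos(c)^(1/8)


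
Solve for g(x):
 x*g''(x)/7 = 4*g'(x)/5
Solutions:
 g(x) = C1 + C2*x^(33/5)


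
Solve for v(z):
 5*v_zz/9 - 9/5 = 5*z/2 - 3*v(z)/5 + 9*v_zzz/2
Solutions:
 v(z) = C1*exp(z*(-5^(2/3)*(2187*sqrt(4792969) + 4787969)^(1/3) - 500*5^(1/3)/(2187*sqrt(4792969) + 4787969)^(1/3) + 100)/2430)*sin(sqrt(3)*5^(1/3)*z*(-5^(1/3)*(2187*sqrt(4792969) + 4787969)^(1/3) + 500/(2187*sqrt(4792969) + 4787969)^(1/3))/2430) + C2*exp(z*(-5^(2/3)*(2187*sqrt(4792969) + 4787969)^(1/3) - 500*5^(1/3)/(2187*sqrt(4792969) + 4787969)^(1/3) + 100)/2430)*cos(sqrt(3)*5^(1/3)*z*(-5^(1/3)*(2187*sqrt(4792969) + 4787969)^(1/3) + 500/(2187*sqrt(4792969) + 4787969)^(1/3))/2430) + C3*exp(z*(500*5^(1/3)/(2187*sqrt(4792969) + 4787969)^(1/3) + 50 + 5^(2/3)*(2187*sqrt(4792969) + 4787969)^(1/3))/1215) + 25*z/6 + 3


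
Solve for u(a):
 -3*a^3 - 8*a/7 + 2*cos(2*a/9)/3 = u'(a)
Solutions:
 u(a) = C1 - 3*a^4/4 - 4*a^2/7 + 3*sin(2*a/9)


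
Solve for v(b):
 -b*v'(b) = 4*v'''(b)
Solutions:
 v(b) = C1 + Integral(C2*airyai(-2^(1/3)*b/2) + C3*airybi(-2^(1/3)*b/2), b)


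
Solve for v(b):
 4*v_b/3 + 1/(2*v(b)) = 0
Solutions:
 v(b) = -sqrt(C1 - 3*b)/2
 v(b) = sqrt(C1 - 3*b)/2


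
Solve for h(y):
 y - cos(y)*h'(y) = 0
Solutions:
 h(y) = C1 + Integral(y/cos(y), y)


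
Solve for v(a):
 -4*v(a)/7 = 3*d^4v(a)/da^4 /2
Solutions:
 v(a) = (C1*sin(2^(1/4)*21^(3/4)*a/21) + C2*cos(2^(1/4)*21^(3/4)*a/21))*exp(-2^(1/4)*21^(3/4)*a/21) + (C3*sin(2^(1/4)*21^(3/4)*a/21) + C4*cos(2^(1/4)*21^(3/4)*a/21))*exp(2^(1/4)*21^(3/4)*a/21)


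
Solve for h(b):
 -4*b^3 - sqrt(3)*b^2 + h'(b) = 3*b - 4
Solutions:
 h(b) = C1 + b^4 + sqrt(3)*b^3/3 + 3*b^2/2 - 4*b


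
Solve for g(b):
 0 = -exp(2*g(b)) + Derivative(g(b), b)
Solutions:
 g(b) = log(-sqrt(-1/(C1 + b))) - log(2)/2
 g(b) = log(-1/(C1 + b))/2 - log(2)/2


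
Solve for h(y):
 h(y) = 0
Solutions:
 h(y) = 0


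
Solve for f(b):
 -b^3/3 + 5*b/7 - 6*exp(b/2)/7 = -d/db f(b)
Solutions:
 f(b) = C1 + b^4/12 - 5*b^2/14 + 12*exp(b/2)/7


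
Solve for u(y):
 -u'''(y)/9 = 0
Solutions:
 u(y) = C1 + C2*y + C3*y^2


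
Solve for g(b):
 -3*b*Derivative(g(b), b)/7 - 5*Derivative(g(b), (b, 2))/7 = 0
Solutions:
 g(b) = C1 + C2*erf(sqrt(30)*b/10)


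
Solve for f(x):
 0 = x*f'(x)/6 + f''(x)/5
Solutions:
 f(x) = C1 + C2*erf(sqrt(15)*x/6)


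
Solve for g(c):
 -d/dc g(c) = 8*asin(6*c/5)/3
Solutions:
 g(c) = C1 - 8*c*asin(6*c/5)/3 - 4*sqrt(25 - 36*c^2)/9


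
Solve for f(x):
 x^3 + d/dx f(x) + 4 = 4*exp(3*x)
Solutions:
 f(x) = C1 - x^4/4 - 4*x + 4*exp(3*x)/3


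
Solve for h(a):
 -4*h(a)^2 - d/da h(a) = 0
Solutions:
 h(a) = 1/(C1 + 4*a)


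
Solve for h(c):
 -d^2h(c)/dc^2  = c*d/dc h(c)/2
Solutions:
 h(c) = C1 + C2*erf(c/2)


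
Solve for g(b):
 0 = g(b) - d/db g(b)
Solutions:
 g(b) = C1*exp(b)


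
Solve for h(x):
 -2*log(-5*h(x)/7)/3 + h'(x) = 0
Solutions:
 -3*Integral(1/(log(-_y) - log(7) + log(5)), (_y, h(x)))/2 = C1 - x


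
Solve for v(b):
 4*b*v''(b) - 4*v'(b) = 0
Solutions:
 v(b) = C1 + C2*b^2


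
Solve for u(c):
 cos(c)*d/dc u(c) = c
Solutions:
 u(c) = C1 + Integral(c/cos(c), c)


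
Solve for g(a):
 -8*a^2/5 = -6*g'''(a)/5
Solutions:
 g(a) = C1 + C2*a + C3*a^2 + a^5/45


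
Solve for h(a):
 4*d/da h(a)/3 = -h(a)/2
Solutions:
 h(a) = C1*exp(-3*a/8)


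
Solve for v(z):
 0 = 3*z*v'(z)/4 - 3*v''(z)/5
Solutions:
 v(z) = C1 + C2*erfi(sqrt(10)*z/4)


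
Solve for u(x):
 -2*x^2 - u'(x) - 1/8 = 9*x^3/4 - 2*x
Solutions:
 u(x) = C1 - 9*x^4/16 - 2*x^3/3 + x^2 - x/8


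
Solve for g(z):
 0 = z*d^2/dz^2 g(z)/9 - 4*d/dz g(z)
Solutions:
 g(z) = C1 + C2*z^37


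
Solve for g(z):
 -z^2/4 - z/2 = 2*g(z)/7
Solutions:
 g(z) = 7*z*(-z - 2)/8


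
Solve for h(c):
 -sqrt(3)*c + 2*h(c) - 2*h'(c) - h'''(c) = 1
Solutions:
 h(c) = C1*exp(c*(-3*(1 + sqrt(105)/9)^(1/3) + 2/(1 + sqrt(105)/9)^(1/3))/6)*sin(sqrt(3)*c*(2/(1 + sqrt(105)/9)^(1/3) + 3*(1 + sqrt(105)/9)^(1/3))/6) + C2*exp(c*(-3*(1 + sqrt(105)/9)^(1/3) + 2/(1 + sqrt(105)/9)^(1/3))/6)*cos(sqrt(3)*c*(2/(1 + sqrt(105)/9)^(1/3) + 3*(1 + sqrt(105)/9)^(1/3))/6) + C3*exp(c*(-2/(3*(1 + sqrt(105)/9)^(1/3)) + (1 + sqrt(105)/9)^(1/3))) + sqrt(3)*c/2 + 1/2 + sqrt(3)/2


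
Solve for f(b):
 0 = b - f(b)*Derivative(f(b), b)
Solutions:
 f(b) = -sqrt(C1 + b^2)
 f(b) = sqrt(C1 + b^2)


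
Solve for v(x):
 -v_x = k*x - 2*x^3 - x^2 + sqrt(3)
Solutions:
 v(x) = C1 - k*x^2/2 + x^4/2 + x^3/3 - sqrt(3)*x


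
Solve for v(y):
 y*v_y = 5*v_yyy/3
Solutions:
 v(y) = C1 + Integral(C2*airyai(3^(1/3)*5^(2/3)*y/5) + C3*airybi(3^(1/3)*5^(2/3)*y/5), y)


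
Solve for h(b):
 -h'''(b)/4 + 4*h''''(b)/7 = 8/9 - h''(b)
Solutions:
 h(b) = C1 + C2*b + 4*b^2/9 + (C3*sin(sqrt(1743)*b/32) + C4*cos(sqrt(1743)*b/32))*exp(7*b/32)


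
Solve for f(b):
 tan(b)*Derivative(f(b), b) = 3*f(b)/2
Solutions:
 f(b) = C1*sin(b)^(3/2)


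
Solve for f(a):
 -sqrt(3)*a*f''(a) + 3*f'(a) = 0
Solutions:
 f(a) = C1 + C2*a^(1 + sqrt(3))


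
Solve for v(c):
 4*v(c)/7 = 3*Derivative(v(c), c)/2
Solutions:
 v(c) = C1*exp(8*c/21)


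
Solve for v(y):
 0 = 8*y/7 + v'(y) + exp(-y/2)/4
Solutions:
 v(y) = C1 - 4*y^2/7 + exp(-y/2)/2


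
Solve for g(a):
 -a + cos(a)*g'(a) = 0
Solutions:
 g(a) = C1 + Integral(a/cos(a), a)


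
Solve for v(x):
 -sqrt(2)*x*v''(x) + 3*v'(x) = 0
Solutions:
 v(x) = C1 + C2*x^(1 + 3*sqrt(2)/2)


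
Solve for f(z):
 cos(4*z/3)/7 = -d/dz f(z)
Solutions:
 f(z) = C1 - 3*sin(4*z/3)/28


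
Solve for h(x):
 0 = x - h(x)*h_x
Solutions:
 h(x) = -sqrt(C1 + x^2)
 h(x) = sqrt(C1 + x^2)


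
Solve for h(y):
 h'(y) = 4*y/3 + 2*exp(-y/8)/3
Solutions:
 h(y) = C1 + 2*y^2/3 - 16*exp(-y/8)/3


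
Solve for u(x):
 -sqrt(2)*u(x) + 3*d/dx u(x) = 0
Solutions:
 u(x) = C1*exp(sqrt(2)*x/3)


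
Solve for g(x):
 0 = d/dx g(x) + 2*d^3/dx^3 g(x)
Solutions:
 g(x) = C1 + C2*sin(sqrt(2)*x/2) + C3*cos(sqrt(2)*x/2)


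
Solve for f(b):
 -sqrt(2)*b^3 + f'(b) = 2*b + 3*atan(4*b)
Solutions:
 f(b) = C1 + sqrt(2)*b^4/4 + b^2 + 3*b*atan(4*b) - 3*log(16*b^2 + 1)/8


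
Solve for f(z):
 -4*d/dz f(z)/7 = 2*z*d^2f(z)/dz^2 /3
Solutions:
 f(z) = C1 + C2*z^(1/7)


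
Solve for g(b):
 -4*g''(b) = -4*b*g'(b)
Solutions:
 g(b) = C1 + C2*erfi(sqrt(2)*b/2)


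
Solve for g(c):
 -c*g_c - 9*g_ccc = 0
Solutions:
 g(c) = C1 + Integral(C2*airyai(-3^(1/3)*c/3) + C3*airybi(-3^(1/3)*c/3), c)


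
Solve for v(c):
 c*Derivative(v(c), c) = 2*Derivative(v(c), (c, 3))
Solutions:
 v(c) = C1 + Integral(C2*airyai(2^(2/3)*c/2) + C3*airybi(2^(2/3)*c/2), c)


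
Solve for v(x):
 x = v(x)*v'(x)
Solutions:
 v(x) = -sqrt(C1 + x^2)
 v(x) = sqrt(C1 + x^2)


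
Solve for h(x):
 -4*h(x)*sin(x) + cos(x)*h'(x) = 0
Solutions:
 h(x) = C1/cos(x)^4


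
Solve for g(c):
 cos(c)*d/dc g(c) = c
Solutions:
 g(c) = C1 + Integral(c/cos(c), c)
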